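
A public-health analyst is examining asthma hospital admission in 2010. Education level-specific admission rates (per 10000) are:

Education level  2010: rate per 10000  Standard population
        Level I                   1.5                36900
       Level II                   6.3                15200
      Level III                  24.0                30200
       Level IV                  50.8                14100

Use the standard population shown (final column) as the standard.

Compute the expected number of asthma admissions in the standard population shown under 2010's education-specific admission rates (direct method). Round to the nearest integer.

159

Expected asthma admissions = Σ (standard pop × education-specific rate ÷ 10000)
= 36900×1.5/10000 + 15200×6.3/10000 + 30200×24.0/10000 + 14100×50.8/10000
= 5.54 + 9.58 + 72.48 + 71.63 = 159.22.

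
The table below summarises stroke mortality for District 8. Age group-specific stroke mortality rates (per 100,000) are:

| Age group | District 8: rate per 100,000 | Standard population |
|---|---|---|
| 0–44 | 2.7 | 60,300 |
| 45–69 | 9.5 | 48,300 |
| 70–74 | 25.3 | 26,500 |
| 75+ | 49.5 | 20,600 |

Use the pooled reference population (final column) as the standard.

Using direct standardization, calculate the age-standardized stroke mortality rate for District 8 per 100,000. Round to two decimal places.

Standard total = 155,700; weights = 0.3873, 0.3102, 0.1702, 0.1323.
Standardized rate: 0.3873×2.7 + 0.3102×9.5 + 0.1702×25.3 + 0.1323×49.5 = 14.8478 per 100,000.

14.85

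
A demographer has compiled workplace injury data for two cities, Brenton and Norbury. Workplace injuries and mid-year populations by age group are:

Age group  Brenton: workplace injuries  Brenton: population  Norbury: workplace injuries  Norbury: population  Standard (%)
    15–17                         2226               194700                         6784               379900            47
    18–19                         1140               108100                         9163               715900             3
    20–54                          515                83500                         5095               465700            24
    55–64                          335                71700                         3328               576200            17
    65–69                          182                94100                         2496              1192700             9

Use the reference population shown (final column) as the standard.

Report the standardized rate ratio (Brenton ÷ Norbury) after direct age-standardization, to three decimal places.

Age-specific rates per 10000 for Brenton: 114.33, 105.46, 61.68, 46.72, 19.34.
For Norbury: 178.57, 127.99, 109.41, 57.76, 20.93.
Standard weights: 0.47, 0.03, 0.24, 0.17, 0.09.
Brenton: 0.4700×114.33 + 0.0300×105.46 + 0.2400×61.68 + 0.1700×46.72 + 0.0900×19.34 = 81.3846 per 10000.
Norbury: 0.4700×178.57 + 0.0300×127.99 + 0.2400×109.41 + 0.1700×57.76 + 0.0900×20.93 = 125.7288 per 10000.
Ratio = 81.3846 ÷ 125.7288 = 0.64730.

0.647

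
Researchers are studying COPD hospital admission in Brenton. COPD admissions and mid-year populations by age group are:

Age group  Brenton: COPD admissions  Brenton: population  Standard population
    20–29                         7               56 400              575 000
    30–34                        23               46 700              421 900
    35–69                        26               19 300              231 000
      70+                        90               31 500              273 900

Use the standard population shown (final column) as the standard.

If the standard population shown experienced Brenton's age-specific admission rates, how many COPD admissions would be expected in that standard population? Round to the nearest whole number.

1373

Age-specific rates per 10 000 for Brenton: 1.24, 4.93, 13.47, 28.57.
Expected COPD admissions = Σ (standard pop × age-specific rate ÷ 10 000)
= 575 000×1.24/10 000 + 421 900×4.93/10 000 + 231 000×13.47/10 000 + 273 900×28.57/10 000
= 71.37 + 207.79 + 311.19 + 782.57 = 1372.92.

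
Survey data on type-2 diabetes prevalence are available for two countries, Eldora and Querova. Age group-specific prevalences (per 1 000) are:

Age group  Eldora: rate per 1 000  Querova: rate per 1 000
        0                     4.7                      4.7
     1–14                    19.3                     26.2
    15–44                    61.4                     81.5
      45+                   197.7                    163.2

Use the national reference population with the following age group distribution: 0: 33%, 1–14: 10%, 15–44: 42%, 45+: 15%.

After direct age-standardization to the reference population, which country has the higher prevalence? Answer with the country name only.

Standard weights: 0.33, 0.10, 0.42, 0.15.
Eldora: 0.3300×4.7 + 0.1000×19.3 + 0.4200×61.4 + 0.1500×197.7 = 58.9240 per 1 000.
Querova: 0.3300×4.7 + 0.1000×26.2 + 0.4200×81.5 + 0.1500×163.2 = 62.8810 per 1 000.

Querova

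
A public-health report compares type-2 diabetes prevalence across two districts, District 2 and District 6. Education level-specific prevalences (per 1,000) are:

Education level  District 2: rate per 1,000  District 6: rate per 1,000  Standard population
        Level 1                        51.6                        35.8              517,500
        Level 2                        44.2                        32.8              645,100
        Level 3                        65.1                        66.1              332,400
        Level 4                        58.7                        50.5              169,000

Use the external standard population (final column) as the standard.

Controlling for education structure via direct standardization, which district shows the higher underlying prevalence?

Standard total = 1,664,000; weights = 0.3110, 0.3877, 0.1998, 0.1016.
District 2: 0.3110×51.6 + 0.3877×44.2 + 0.1998×65.1 + 0.1016×58.7 = 52.1490 per 1,000.
District 6: 0.3110×35.8 + 0.3877×32.8 + 0.1998×66.1 + 0.1016×50.5 = 42.1826 per 1,000.

District 2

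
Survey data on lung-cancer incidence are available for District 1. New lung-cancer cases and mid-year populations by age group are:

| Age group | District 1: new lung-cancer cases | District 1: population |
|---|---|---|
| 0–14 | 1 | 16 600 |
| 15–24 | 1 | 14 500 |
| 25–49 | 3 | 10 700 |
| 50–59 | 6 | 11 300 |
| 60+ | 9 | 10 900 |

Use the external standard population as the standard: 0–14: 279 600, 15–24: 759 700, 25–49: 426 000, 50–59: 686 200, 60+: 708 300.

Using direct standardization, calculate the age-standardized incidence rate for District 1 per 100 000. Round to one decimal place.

39.8

Age-specific rates per 100 000 for District 1: 6.02, 6.90, 28.04, 53.10, 82.57.
Standard total = 2 859 800; weights = 0.0978, 0.2656, 0.1490, 0.2399, 0.2477.
Standardized rate: 0.0978×6.02 + 0.2656×6.90 + 0.1490×28.04 + 0.2399×53.10 + 0.2477×82.57 = 39.7883 per 100 000.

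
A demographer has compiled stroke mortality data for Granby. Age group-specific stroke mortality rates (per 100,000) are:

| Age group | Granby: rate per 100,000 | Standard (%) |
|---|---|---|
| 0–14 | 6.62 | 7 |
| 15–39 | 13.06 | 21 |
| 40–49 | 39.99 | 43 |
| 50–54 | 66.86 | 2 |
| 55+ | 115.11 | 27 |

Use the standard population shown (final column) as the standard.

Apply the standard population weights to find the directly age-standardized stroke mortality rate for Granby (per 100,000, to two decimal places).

52.82

Standard weights: 0.07, 0.21, 0.43, 0.02, 0.27.
Standardized rate: 0.0700×6.62 + 0.2100×13.06 + 0.4300×39.99 + 0.0200×66.86 + 0.2700×115.11 = 52.8186 per 100,000.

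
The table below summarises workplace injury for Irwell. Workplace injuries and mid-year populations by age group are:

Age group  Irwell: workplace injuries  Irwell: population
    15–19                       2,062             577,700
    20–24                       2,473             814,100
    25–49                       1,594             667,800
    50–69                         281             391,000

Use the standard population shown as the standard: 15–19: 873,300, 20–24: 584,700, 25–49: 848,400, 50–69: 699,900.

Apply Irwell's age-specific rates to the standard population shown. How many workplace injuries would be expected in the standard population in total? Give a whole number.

7421

Age-specific rates per 10,000 for Irwell: 35.69, 30.38, 23.87, 7.19.
Expected workplace injuries = Σ (standard pop × age-specific rate ÷ 10,000)
= 873,300×35.69/10,000 + 584,700×30.38/10,000 + 848,400×23.87/10,000 + 699,900×7.19/10,000
= 3117.09 + 1776.15 + 2025.08 + 503.00 = 7421.32.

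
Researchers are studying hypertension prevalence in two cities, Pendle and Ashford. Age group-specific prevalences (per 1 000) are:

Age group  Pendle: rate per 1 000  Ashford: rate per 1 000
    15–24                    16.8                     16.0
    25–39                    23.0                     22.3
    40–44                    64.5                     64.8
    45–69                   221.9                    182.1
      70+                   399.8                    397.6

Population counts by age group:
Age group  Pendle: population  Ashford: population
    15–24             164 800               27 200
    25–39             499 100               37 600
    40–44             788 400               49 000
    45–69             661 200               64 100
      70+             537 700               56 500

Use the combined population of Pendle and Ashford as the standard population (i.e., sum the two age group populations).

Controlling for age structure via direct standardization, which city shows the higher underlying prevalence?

Combined standard total = 2 885 600; weights = 0.0665, 0.1860, 0.2902, 0.2514, 0.2059.
Pendle: 0.0665×16.8 + 0.1860×23.0 + 0.2902×64.5 + 0.2514×221.9 + 0.2059×399.8 = 162.2149 per 1 000.
Ashford: 0.0665×16.0 + 0.1860×22.3 + 0.2902×64.8 + 0.2514×182.1 + 0.2059×397.6 = 151.6617 per 1 000.
The crude rates (160.98 vs 164.62) would put Ashford higher, but that reflects its age composition; once standardized to a common age structure, Pendle has the higher underlying rate.

Pendle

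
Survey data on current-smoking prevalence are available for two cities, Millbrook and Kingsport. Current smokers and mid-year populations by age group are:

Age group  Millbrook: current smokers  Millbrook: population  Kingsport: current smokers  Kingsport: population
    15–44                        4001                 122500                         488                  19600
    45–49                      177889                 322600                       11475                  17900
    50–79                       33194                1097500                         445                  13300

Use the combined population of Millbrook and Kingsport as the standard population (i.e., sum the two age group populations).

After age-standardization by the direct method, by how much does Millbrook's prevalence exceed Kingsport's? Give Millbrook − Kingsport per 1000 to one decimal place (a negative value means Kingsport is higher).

-20.7

Age-specific rates per 1000 for Millbrook: 32.661, 551.423, 30.245.
For Kingsport: 24.898, 641.061, 33.459.
Combined standard total = 1593400; weights = 0.0892, 0.2137, 0.6971.
Millbrook: 0.0892×32.661 + 0.2137×551.423 + 0.6971×30.245 = 141.8331 per 1000.
Kingsport: 0.0892×24.898 + 0.2137×641.061 + 0.6971×33.459 = 162.5363 per 1000.
Difference = 141.8331 − 162.5363 = -20.7032.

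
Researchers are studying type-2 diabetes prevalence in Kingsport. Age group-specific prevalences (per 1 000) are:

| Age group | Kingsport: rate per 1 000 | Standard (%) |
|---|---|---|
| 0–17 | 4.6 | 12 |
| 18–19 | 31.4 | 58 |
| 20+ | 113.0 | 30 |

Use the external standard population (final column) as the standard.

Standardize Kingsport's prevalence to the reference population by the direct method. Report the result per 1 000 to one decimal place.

Standard weights: 0.12, 0.58, 0.30.
Standardized rate: 0.1200×4.6 + 0.5800×31.4 + 0.3000×113.0 = 52.6640 per 1 000.

52.7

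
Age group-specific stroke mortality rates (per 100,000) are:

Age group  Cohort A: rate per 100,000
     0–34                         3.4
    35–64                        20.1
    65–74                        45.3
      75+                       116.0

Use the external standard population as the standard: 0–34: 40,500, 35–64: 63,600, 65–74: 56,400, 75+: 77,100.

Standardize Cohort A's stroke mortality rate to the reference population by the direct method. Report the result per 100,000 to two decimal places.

Standard total = 237,600; weights = 0.1705, 0.2677, 0.2374, 0.3245.
Standardized rate: 0.1705×3.4 + 0.2677×20.1 + 0.2374×45.3 + 0.3245×116.0 = 54.3543 per 100,000.

54.35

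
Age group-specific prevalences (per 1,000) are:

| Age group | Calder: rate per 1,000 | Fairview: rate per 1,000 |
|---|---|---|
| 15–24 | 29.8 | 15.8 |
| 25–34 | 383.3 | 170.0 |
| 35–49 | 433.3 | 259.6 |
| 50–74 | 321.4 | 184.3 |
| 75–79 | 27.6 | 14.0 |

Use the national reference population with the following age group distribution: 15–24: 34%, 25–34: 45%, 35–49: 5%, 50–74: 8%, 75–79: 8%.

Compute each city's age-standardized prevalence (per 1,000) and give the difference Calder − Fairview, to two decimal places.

Standard weights: 0.34, 0.45, 0.05, 0.08, 0.08.
Calder: 0.3400×29.8 + 0.4500×383.3 + 0.0500×433.3 + 0.0800×321.4 + 0.0800×27.6 = 232.2020 per 1,000.
Fairview: 0.3400×15.8 + 0.4500×170.0 + 0.0500×259.6 + 0.0800×184.3 + 0.0800×14.0 = 110.7160 per 1,000.
Difference = 232.2020 − 110.7160 = 121.4860.

121.49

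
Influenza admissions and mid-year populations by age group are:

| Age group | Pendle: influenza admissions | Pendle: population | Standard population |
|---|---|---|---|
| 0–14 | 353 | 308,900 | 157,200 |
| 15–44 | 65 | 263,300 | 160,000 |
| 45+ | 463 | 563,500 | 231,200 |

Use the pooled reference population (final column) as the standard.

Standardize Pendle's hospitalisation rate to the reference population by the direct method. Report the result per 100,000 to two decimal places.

74.60

Age-specific rates per 100,000 for Pendle: 114.28, 24.69, 82.17.
Standard total = 548,400; weights = 0.2867, 0.2918, 0.4216.
Standardized rate: 0.2867×114.28 + 0.2918×24.69 + 0.4216×82.17 = 74.6001 per 100,000.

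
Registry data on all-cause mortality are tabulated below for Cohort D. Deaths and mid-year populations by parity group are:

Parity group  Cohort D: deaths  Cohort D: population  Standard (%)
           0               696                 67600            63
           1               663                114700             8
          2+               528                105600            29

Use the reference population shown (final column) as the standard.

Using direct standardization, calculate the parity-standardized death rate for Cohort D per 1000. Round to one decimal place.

Parity-specific rates per 1000 for Cohort D: 10.296, 5.780, 5.000.
Standard weights: 0.63, 0.08, 0.29.
Standardized rate: 0.6300×10.296 + 0.0800×5.780 + 0.2900×5.000 = 8.3988 per 1000.

8.4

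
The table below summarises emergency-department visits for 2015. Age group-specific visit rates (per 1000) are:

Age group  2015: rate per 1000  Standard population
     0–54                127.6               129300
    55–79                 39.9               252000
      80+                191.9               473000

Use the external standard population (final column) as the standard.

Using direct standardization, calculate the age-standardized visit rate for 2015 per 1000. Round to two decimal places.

Standard total = 854300; weights = 0.1514, 0.2950, 0.5537.
Standardized rate: 0.1514×127.6 + 0.2950×39.9 + 0.5537×191.9 = 137.3314 per 1000.

137.33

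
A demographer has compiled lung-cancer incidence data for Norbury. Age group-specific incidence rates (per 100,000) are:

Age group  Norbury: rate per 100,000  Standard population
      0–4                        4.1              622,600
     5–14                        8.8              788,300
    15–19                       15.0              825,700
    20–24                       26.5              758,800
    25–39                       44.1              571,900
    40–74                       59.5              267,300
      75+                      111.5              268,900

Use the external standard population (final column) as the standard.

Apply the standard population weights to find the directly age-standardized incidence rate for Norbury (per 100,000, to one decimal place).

Standard total = 4,103,500; weights = 0.1517, 0.1921, 0.2012, 0.1849, 0.1394, 0.0651, 0.0655.
Standardized rate: 0.1517×4.1 + 0.1921×8.8 + 0.2012×15.0 + 0.1849×26.5 + 0.1394×44.1 + 0.0651×59.5 + 0.0655×111.5 = 27.5596 per 100,000.

27.6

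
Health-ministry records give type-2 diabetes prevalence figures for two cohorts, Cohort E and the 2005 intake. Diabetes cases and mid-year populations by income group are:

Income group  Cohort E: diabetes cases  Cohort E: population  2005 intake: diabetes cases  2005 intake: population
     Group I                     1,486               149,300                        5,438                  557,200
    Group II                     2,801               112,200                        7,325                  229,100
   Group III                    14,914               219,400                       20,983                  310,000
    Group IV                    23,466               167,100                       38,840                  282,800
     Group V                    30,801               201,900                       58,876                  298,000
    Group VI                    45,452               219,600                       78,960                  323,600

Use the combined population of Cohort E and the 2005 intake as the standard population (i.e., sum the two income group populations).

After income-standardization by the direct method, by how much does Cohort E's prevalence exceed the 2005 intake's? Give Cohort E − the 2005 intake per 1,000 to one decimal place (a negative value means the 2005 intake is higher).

-14.1

Income-specific rates per 1,000 for Cohort E: 9.953, 24.964, 67.976, 140.431, 152.556, 206.976.
For the 2005 intake: 9.760, 31.973, 67.687, 137.341, 197.570, 244.005.
Combined standard total = 3,070,200; weights = 0.2301, 0.1112, 0.1724, 0.1465, 0.1628, 0.1769.
Cohort E: 0.2301×9.953 + 0.1112×24.964 + 0.1724×67.976 + 0.1465×140.431 + 0.1628×152.556 + 0.1769×206.976 = 98.8245 per 1,000.
The 2005 intake: 0.2301×9.760 + 0.1112×31.973 + 0.1724×67.687 + 0.1465×137.341 + 0.1628×197.570 + 0.1769×244.005 = 112.9371 per 1,000.
Difference = 98.8245 − 112.9371 = -14.1127.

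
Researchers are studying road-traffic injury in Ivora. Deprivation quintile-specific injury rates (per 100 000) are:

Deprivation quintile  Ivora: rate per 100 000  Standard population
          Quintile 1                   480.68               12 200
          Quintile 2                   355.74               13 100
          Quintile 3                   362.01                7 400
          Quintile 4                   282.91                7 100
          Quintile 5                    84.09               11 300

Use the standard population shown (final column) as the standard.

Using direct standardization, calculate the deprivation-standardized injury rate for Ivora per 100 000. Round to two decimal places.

Standard total = 51 100; weights = 0.2387, 0.2564, 0.1448, 0.1389, 0.2211.
Standardized rate: 0.2387×480.68 + 0.2564×355.74 + 0.1448×362.01 + 0.1389×282.91 + 0.2211×84.09 = 316.2865 per 100 000.

316.29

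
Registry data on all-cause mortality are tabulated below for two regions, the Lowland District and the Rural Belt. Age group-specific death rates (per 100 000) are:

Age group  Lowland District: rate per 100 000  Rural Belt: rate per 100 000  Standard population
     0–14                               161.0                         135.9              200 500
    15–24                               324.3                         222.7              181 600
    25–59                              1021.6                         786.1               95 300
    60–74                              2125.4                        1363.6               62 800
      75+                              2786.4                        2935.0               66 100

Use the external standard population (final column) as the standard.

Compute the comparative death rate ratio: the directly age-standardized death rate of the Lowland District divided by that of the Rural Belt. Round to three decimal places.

1.199

Standard total = 606 300; weights = 0.3307, 0.2995, 0.1572, 0.1036, 0.1090.
The Lowland District: 0.3307×161.0 + 0.2995×324.3 + 0.1572×1021.6 + 0.1036×2125.4 + 0.1090×2786.4 = 834.8805 per 100 000.
The Rural Belt: 0.3307×135.9 + 0.2995×222.7 + 0.1572×786.1 + 0.1036×1363.6 + 0.1090×2935.0 = 696.4262 per 100 000.
Ratio = 834.8805 ÷ 696.4262 = 1.19881.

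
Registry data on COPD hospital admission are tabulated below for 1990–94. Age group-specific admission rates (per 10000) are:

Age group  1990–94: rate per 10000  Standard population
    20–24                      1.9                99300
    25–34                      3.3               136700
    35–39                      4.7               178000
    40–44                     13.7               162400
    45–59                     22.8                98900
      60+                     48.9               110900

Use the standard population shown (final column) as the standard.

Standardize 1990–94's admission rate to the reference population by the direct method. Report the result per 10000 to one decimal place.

Standard total = 786200; weights = 0.1263, 0.1739, 0.2264, 0.2066, 0.1258, 0.1411.
Standardized rate: 0.1263×1.9 + 0.1739×3.3 + 0.2264×4.7 + 0.2066×13.7 + 0.1258×22.8 + 0.1411×48.9 = 14.4737 per 10000.

14.5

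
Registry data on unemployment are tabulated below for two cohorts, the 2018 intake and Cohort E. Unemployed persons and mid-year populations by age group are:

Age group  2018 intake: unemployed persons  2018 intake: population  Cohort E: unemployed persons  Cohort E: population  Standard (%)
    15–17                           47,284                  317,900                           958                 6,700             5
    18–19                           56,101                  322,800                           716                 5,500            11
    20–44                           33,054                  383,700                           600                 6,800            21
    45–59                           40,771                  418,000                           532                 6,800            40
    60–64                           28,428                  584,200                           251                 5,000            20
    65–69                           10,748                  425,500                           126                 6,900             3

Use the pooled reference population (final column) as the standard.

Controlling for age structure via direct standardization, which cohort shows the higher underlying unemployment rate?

2018 intake

Age-specific rates per 1,000 for the 2018 intake: 148.739, 173.795, 86.145, 97.538, 48.661, 25.260.
For Cohort E: 142.985, 130.182, 88.235, 78.235, 50.200, 18.261.
Standard weights: 0.05, 0.11, 0.21, 0.40, 0.20, 0.03.
The 2018 intake: 0.0500×148.739 + 0.1100×173.795 + 0.2100×86.145 + 0.4000×97.538 + 0.2000×48.661 + 0.0300×25.260 = 94.1503 per 1,000.
Cohort E: 0.0500×142.985 + 0.1100×130.182 + 0.2100×88.235 + 0.4000×78.235 + 0.2000×50.200 + 0.0300×18.261 = 81.8806 per 1,000.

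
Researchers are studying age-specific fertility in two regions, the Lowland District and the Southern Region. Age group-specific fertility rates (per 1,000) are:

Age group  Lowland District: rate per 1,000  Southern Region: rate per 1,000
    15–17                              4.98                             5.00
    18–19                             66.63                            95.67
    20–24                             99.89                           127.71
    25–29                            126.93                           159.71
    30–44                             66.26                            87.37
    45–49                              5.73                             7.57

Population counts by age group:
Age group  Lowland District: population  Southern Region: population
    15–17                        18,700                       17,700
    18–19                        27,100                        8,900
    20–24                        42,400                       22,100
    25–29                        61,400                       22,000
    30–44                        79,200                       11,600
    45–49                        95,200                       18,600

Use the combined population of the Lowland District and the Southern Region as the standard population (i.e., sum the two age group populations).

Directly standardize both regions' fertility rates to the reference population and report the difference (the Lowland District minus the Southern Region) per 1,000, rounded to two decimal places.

-18.12

Combined standard total = 424,900; weights = 0.0857, 0.0847, 0.1518, 0.1963, 0.2137, 0.2678.
The Lowland District: 0.0857×4.98 + 0.0847×66.63 + 0.1518×99.89 + 0.1963×126.93 + 0.2137×66.26 + 0.2678×5.73 = 61.8435 per 1,000.
The Southern Region: 0.0857×5.00 + 0.0847×95.67 + 0.1518×127.71 + 0.1963×159.71 + 0.2137×87.37 + 0.2678×7.57 = 79.9668 per 1,000.
Difference = 61.8435 − 79.9668 = -18.1233.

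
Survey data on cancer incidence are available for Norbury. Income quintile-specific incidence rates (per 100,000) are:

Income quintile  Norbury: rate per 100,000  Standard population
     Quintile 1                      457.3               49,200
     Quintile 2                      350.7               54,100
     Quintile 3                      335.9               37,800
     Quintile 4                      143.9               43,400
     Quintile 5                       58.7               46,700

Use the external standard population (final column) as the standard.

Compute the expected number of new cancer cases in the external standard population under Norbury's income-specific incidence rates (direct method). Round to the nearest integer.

632

Expected new cancer cases = Σ (standard pop × income-specific rate ÷ 100,000)
= 49,200×457.3/100,000 + 54,100×350.7/100,000 + 37,800×335.9/100,000 + 43,400×143.9/100,000 + 46,700×58.7/100,000
= 224.99 + 189.73 + 126.97 + 62.45 + 27.41 = 631.56.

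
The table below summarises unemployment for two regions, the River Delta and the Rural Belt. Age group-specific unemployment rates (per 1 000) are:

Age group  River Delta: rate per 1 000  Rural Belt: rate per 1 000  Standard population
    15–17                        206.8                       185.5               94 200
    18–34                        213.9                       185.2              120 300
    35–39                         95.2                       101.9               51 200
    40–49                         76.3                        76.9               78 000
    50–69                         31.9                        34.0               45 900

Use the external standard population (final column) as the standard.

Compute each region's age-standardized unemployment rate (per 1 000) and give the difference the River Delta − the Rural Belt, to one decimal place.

Standard total = 389 600; weights = 0.2418, 0.3088, 0.1314, 0.2002, 0.1178.
The River Delta: 0.2418×206.8 + 0.3088×213.9 + 0.1314×95.2 + 0.2002×76.3 + 0.1178×31.9 = 147.5939 per 1 000.
The Rural Belt: 0.2418×185.5 + 0.3088×185.2 + 0.1314×101.9 + 0.2002×76.9 + 0.1178×34.0 = 134.8299 per 1 000.
Difference = 147.5939 − 134.8299 = 12.7640.

12.8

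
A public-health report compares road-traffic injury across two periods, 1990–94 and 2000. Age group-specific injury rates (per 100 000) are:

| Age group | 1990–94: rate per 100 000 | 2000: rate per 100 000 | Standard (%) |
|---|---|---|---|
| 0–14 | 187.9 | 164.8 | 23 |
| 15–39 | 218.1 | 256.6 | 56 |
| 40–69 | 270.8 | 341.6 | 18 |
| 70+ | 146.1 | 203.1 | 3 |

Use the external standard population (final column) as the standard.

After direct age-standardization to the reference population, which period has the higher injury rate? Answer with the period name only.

Standard weights: 0.23, 0.56, 0.18, 0.03.
1990–94: 0.2300×187.9 + 0.5600×218.1 + 0.1800×270.8 + 0.0300×146.1 = 218.4800 per 100 000.
2000: 0.2300×164.8 + 0.5600×256.6 + 0.1800×341.6 + 0.0300×203.1 = 249.1810 per 100 000.

2000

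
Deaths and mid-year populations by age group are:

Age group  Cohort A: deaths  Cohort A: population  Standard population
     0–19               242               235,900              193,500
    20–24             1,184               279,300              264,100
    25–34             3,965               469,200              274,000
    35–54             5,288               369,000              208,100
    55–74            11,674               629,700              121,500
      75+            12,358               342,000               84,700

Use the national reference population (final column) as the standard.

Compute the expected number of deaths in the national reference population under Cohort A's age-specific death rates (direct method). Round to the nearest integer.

11929

Age-specific rates per 1,000 for Cohort A: 1.026, 4.239, 8.451, 14.331, 18.539, 36.135.
Expected deaths = Σ (standard pop × age-specific rate ÷ 1,000)
= 193,500×1.026/1,000 + 264,100×4.239/1,000 + 274,000×8.451/1,000 + 208,100×14.331/1,000 + 121,500×18.539/1,000 + 84,700×36.135/1,000
= 198.50 + 1119.56 + 2315.45 + 2982.20 + 2252.49 + 3060.59 = 11928.80.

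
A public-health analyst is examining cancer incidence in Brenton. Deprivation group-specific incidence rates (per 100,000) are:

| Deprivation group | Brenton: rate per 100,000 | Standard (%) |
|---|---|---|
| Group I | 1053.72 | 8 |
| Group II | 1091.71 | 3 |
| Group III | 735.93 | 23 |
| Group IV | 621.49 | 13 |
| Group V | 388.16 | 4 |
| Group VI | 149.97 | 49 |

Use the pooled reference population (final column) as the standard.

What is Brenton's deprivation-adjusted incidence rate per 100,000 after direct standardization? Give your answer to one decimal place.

Standard weights: 0.08, 0.03, 0.23, 0.13, 0.04, 0.49.
Standardized rate: 0.0800×1053.72 + 0.0300×1091.71 + 0.2300×735.93 + 0.1300×621.49 + 0.0400×388.16 + 0.4900×149.97 = 456.1182 per 100,000.

456.1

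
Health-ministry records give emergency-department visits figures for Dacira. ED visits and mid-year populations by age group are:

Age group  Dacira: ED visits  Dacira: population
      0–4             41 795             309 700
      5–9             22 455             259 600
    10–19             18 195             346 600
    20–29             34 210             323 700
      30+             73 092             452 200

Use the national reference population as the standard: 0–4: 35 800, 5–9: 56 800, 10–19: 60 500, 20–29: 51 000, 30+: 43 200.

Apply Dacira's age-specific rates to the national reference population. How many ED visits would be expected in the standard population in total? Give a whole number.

Age-specific rates per 1 000 for Dacira: 134.953, 86.498, 52.496, 105.684, 161.636.
Expected ED visits = Σ (standard pop × age-specific rate ÷ 1 000)
= 35 800×134.953/1 000 + 56 800×86.498/1 000 + 60 500×52.496/1 000 + 51 000×105.684/1 000 + 43 200×161.636/1 000
= 4831.32 + 4913.11 + 3175.99 + 5389.90 + 6982.69 = 25293.02.

25293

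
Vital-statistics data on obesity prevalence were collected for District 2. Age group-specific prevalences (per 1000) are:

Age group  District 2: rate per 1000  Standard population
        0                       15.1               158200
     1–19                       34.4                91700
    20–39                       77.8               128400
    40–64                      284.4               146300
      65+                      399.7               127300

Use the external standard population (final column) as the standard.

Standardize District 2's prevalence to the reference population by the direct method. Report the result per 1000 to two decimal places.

165.70

Standard total = 651900; weights = 0.2427, 0.1407, 0.1970, 0.2244, 0.1953.
Standardized rate: 0.2427×15.1 + 0.1407×34.4 + 0.1970×77.8 + 0.2244×284.4 + 0.1953×399.7 = 165.7039 per 1000.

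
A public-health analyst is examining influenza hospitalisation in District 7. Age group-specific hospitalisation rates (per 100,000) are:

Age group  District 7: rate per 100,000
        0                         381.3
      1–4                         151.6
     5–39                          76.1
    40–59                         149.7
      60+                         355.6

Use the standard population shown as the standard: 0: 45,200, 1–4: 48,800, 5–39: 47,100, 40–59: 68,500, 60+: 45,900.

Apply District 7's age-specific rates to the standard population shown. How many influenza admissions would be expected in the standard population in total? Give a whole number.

Expected influenza admissions = Σ (standard pop × age-specific rate ÷ 100,000)
= 45,200×381.3/100,000 + 48,800×151.6/100,000 + 47,100×76.1/100,000 + 68,500×149.7/100,000 + 45,900×355.6/100,000
= 172.35 + 73.98 + 35.84 + 102.54 + 163.22 = 547.94.

548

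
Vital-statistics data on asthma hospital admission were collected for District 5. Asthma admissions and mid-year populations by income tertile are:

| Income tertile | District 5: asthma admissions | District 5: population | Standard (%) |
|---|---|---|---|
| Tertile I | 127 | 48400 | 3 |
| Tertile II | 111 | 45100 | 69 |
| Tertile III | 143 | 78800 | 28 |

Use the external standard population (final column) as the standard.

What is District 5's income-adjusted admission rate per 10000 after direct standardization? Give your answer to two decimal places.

Income-specific rates per 10000 for District 5: 26.24, 24.61, 18.15.
Standard weights: 0.03, 0.69, 0.28.
Standardized rate: 0.0300×26.24 + 0.6900×24.61 + 0.2800×18.15 = 22.8507 per 10000.

22.85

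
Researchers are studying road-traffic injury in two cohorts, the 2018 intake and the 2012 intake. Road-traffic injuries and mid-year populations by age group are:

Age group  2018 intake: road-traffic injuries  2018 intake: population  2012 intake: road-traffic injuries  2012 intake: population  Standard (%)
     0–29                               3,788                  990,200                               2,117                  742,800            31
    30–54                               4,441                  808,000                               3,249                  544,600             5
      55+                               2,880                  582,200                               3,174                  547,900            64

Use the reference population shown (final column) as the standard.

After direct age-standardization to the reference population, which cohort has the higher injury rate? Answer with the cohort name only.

Age-specific rates per 100,000 for the 2018 intake: 382.55, 549.63, 494.68.
For the 2012 intake: 285.00, 596.58, 579.30.
Standard weights: 0.31, 0.05, 0.64.
The 2018 intake: 0.3100×382.55 + 0.0500×549.63 + 0.6400×494.68 = 462.6639 per 100,000.
The 2012 intake: 0.3100×285.00 + 0.0500×596.58 + 0.6400×579.30 = 488.9339 per 100,000.
The crude rates (466.69 vs 465.32) would put the 2018 intake higher, but that reflects its age composition; once standardized to a common age structure, the 2012 intake has the higher underlying rate.

2012 intake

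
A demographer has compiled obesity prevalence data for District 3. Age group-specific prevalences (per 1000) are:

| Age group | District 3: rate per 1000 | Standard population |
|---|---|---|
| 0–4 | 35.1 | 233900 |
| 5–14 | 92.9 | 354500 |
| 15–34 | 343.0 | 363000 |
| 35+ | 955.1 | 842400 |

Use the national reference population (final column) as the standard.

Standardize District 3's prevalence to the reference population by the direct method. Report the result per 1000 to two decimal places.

540.88

Standard total = 1793800; weights = 0.1304, 0.1976, 0.2024, 0.4696.
Standardized rate: 0.1304×35.1 + 0.1976×92.9 + 0.2024×343.0 + 0.4696×955.1 = 540.8787 per 1000.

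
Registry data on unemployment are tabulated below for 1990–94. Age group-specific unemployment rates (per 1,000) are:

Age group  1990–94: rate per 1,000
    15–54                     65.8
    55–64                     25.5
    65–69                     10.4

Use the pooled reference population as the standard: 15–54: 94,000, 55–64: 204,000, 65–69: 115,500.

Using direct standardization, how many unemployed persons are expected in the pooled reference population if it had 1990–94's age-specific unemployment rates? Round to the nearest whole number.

Expected unemployed persons = Σ (standard pop × age-specific rate ÷ 1,000)
= 94,000×65.8/1,000 + 204,000×25.5/1,000 + 115,500×10.4/1,000
= 6185.20 + 5202.00 + 1201.20 = 12588.40.

12588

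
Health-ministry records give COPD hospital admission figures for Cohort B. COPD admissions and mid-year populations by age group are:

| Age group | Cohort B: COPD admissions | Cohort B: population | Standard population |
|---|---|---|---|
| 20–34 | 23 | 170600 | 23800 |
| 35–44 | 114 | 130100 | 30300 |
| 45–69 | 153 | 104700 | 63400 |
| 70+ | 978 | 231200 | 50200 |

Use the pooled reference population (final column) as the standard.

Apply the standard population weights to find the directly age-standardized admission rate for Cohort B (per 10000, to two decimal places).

19.96

Age-specific rates per 10000 for Cohort B: 1.35, 8.76, 14.61, 42.30.
Standard total = 167700; weights = 0.1419, 0.1807, 0.3781, 0.2993.
Standardized rate: 0.1419×1.35 + 0.1807×8.76 + 0.3781×14.61 + 0.2993×42.30 = 19.9617 per 10000.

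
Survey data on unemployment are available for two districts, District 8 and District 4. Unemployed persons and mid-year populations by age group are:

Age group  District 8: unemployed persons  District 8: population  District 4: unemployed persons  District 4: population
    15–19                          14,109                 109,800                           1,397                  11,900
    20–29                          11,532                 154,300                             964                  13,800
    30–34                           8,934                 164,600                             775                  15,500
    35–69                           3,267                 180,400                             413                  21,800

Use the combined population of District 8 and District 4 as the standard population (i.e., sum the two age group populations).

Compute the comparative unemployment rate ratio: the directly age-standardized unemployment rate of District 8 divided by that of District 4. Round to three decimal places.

1.071

Age-specific rates per 1,000 for District 8: 128.497, 74.738, 54.277, 18.110.
For District 4: 117.395, 69.855, 50.000, 18.945.
Combined standard total = 672,100; weights = 0.1811, 0.2501, 0.2680, 0.3008.
District 8: 0.1811×128.497 + 0.2501×74.738 + 0.2680×54.277 + 0.3008×18.110 = 61.9530 per 1,000.
District 4: 0.1811×117.395 + 0.2501×69.855 + 0.2680×50.000 + 0.3008×18.945 = 57.8266 per 1,000.
Ratio = 61.9530 ÷ 57.8266 = 1.07136.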